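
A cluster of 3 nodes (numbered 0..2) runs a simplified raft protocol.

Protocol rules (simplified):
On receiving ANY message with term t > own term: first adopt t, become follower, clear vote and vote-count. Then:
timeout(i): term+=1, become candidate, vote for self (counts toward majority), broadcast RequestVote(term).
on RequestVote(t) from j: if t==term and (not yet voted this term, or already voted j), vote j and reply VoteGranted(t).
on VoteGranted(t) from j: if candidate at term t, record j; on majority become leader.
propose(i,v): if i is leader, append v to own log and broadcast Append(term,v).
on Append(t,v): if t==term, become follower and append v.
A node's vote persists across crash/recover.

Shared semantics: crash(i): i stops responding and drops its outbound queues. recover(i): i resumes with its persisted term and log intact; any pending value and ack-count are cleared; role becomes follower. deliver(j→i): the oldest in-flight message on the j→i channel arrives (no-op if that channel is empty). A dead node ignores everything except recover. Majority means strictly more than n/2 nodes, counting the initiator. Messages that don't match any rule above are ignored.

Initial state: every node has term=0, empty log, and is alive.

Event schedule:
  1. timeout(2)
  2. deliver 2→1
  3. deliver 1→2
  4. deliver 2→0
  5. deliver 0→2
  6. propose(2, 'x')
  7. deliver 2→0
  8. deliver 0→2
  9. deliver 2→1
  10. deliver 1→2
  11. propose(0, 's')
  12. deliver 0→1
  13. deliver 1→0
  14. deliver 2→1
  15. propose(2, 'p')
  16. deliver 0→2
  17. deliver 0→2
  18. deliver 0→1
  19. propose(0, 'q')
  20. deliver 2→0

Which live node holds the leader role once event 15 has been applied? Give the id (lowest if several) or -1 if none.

2

[1] timeout(2) → N2(cand t1 [-])
[2] deliver 2→1 → N1(foll t1 [-])
[3] deliver 1→2 → N2(lead t1 [-])
[4] deliver 2→0 → N0(foll t1 [-])
[5] deliver 0→2 → ∅
[6] propose(2,'x') → N2(lead t1 [x])
[7] deliver 2→0 → N0(foll t1 [x])
[8] deliver 0→2 → ∅
[9] deliver 2→1 → N1(foll t1 [x])
[10] deliver 1→2 → ∅
[11] propose(0,'s') → ∅
[12] deliver 0→1 → ∅
[13] deliver 1→0 → ∅
[14] deliver 2→1 → ∅
[15] propose(2,'p') → N2(lead t1 [x,p])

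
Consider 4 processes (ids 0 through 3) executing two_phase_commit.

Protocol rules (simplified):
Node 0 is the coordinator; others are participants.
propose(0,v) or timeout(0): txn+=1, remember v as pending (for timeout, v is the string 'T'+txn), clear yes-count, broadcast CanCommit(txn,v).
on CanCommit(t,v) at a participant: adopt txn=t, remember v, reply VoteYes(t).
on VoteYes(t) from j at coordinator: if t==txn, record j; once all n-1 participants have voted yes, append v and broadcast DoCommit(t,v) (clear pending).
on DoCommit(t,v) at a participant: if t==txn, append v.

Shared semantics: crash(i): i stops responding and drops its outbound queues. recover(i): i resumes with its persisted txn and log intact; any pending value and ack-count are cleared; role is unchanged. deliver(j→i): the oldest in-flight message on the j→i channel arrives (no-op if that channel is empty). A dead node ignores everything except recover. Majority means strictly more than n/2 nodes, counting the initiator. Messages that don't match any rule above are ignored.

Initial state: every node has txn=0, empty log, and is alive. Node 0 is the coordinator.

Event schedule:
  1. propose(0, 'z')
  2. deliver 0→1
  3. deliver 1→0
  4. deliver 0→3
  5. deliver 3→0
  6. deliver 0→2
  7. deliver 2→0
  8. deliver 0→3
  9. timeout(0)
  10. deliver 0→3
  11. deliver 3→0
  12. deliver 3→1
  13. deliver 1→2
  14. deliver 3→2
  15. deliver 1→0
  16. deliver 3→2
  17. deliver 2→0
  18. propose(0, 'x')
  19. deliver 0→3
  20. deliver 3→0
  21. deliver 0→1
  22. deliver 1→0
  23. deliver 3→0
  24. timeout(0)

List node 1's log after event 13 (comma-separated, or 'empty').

1. propose(0,'z'):  <0:coor t1 ->
2. deliver 0→1:  <1:part t1 ->
3. deliver 1→0:  nop
4. deliver 0→3:  <3:part t1 ->
5. deliver 3→0:  nop
6. deliver 0→2:  <2:part t1 ->
7. deliver 2→0:  <0:coor t1 z>
8. deliver 0→3:  <3:part t1 z>
9. timeout(0):  <0:coor t2 z>
10. deliver 0→3:  <3:part t2 z>
11. deliver 3→0:  nop
12. deliver 3→1:  nop
13. deliver 1→2:  nop

empty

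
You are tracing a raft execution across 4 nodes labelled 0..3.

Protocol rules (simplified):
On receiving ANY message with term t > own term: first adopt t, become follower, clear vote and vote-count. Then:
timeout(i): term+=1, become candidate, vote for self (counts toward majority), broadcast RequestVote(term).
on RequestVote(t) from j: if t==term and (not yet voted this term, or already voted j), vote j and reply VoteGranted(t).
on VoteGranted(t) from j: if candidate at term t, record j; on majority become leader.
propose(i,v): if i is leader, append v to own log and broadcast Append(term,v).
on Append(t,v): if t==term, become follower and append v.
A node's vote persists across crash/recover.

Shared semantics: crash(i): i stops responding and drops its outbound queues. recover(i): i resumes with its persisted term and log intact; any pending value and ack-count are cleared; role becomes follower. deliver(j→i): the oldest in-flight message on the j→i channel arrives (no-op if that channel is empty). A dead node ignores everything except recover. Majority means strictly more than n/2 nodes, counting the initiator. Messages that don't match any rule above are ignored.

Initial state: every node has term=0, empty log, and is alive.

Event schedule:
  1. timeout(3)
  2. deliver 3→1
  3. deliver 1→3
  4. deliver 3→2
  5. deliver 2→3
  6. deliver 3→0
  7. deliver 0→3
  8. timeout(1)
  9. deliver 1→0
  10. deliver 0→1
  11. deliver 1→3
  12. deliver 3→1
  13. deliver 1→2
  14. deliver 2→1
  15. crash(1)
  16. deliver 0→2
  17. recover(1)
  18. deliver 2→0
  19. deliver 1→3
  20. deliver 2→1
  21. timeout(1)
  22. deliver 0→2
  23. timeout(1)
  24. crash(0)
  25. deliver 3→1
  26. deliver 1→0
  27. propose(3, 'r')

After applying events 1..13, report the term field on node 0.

e1 timeout(3): 3[cand,t=1,-]
e2 deliver 3→1: 1[foll,t=1,-]
e3 deliver 1→3: ·
e4 deliver 3→2: 2[foll,t=1,-]
e5 deliver 2→3: 3[lead,t=1,-]
e6 deliver 3→0: 0[foll,t=1,-]
e7 deliver 0→3: ·
e8 timeout(1): 1[cand,t=2,-]
e9 deliver 1→0: 0[foll,t=2,-]
e10 deliver 0→1: ·
e11 deliver 1→3: 3[foll,t=2,-]
e12 deliver 3→1: 1[lead,t=2,-]
e13 deliver 1→2: 2[foll,t=2,-]

2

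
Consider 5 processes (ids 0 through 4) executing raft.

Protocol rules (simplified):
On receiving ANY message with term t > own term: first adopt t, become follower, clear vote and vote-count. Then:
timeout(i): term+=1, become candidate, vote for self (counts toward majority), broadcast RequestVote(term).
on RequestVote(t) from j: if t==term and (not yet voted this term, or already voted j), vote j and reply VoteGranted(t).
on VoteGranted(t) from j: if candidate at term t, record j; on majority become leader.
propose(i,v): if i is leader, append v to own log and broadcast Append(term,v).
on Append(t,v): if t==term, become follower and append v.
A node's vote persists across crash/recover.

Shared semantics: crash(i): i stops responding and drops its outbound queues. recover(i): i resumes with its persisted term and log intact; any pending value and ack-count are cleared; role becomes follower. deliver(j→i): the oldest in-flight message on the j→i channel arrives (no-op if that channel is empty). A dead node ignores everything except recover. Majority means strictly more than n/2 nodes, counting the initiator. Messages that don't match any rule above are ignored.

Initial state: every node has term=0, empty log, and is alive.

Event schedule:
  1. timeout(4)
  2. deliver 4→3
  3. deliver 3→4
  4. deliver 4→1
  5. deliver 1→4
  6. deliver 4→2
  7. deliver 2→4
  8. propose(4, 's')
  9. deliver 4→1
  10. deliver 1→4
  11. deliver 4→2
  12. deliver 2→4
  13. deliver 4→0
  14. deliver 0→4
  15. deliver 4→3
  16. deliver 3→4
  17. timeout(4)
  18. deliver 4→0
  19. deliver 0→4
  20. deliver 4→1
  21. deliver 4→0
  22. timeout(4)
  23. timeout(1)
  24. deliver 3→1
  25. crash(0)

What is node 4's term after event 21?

[1] timeout(4) → N4(cand t1 [-])
[2] deliver 4→3 → N3(foll t1 [-])
[3] deliver 3→4 → ∅
[4] deliver 4→1 → N1(foll t1 [-])
[5] deliver 1→4 → N4(lead t1 [-])
[6] deliver 4→2 → N2(foll t1 [-])
[7] deliver 2→4 → ∅
[8] propose(4,'s') → N4(lead t1 [s])
[9] deliver 4→1 → N1(foll t1 [s])
[10] deliver 1→4 → ∅
[11] deliver 4→2 → N2(foll t1 [s])
[12] deliver 2→4 → ∅
[13] deliver 4→0 → N0(foll t1 [-])
[14] deliver 0→4 → ∅
[15] deliver 4→3 → N3(foll t1 [s])
[16] deliver 3→4 → ∅
[17] timeout(4) → N4(cand t2 [s])
[18] deliver 4→0 → N0(foll t1 [s])
[19] deliver 0→4 → ∅
[20] deliver 4→1 → N1(foll t2 [s])
[21] deliver 4→0 → N0(foll t2 [s])

2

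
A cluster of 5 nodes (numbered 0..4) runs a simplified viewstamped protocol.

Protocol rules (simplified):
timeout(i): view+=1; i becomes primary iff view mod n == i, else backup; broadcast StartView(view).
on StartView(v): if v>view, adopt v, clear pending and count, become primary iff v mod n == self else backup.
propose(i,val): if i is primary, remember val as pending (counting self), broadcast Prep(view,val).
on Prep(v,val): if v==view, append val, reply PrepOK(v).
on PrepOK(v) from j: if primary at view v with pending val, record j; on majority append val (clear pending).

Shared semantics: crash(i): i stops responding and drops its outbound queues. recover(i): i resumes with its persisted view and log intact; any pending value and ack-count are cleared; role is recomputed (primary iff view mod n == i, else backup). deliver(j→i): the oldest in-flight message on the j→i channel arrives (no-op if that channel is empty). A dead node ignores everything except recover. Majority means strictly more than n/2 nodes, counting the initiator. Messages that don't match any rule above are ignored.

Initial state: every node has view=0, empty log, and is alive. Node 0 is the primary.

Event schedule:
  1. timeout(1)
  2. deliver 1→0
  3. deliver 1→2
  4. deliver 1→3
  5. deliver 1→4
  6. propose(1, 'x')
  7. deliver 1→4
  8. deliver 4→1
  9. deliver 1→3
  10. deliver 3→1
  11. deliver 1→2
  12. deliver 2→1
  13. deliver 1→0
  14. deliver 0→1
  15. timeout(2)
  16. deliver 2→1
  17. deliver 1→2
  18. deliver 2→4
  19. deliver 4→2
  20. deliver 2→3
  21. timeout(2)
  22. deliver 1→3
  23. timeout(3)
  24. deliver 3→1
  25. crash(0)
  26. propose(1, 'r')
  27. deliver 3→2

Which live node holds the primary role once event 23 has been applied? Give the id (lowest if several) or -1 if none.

after 1 — timeout(1): n1:prim/v1/[-]
after 2 — deliver 1→0: n0:back/v1/[-]
after 3 — deliver 1→2: n2:back/v1/[-]
after 4 — deliver 1→3: n3:back/v1/[-]
after 5 — deliver 1→4: n4:back/v1/[-]
after 6 — propose(1,'x'): ·
after 7 — deliver 1→4: n4:back/v1/[x]
after 8 — deliver 4→1: ·
after 9 — deliver 1→3: n3:back/v1/[x]
after 10 — deliver 3→1: n1:prim/v1/[x]
after 11 — deliver 1→2: n2:back/v1/[x]
after 12 — deliver 2→1: ·
after 13 — deliver 1→0: n0:back/v1/[x]
after 14 — deliver 0→1: ·
after 15 — timeout(2): n2:prim/v2/[x]
after 16 — deliver 2→1: n1:back/v2/[x]
after 17 — deliver 1→2: ·
after 18 — deliver 2→4: n4:back/v2/[x]
after 19 — deliver 4→2: ·
after 20 — deliver 2→3: n3:back/v2/[x]
after 21 — timeout(2): n2:back/v3/[x]
after 22 — deliver 1→3: ·
after 23 — timeout(3): n3:prim/v3/[x]

3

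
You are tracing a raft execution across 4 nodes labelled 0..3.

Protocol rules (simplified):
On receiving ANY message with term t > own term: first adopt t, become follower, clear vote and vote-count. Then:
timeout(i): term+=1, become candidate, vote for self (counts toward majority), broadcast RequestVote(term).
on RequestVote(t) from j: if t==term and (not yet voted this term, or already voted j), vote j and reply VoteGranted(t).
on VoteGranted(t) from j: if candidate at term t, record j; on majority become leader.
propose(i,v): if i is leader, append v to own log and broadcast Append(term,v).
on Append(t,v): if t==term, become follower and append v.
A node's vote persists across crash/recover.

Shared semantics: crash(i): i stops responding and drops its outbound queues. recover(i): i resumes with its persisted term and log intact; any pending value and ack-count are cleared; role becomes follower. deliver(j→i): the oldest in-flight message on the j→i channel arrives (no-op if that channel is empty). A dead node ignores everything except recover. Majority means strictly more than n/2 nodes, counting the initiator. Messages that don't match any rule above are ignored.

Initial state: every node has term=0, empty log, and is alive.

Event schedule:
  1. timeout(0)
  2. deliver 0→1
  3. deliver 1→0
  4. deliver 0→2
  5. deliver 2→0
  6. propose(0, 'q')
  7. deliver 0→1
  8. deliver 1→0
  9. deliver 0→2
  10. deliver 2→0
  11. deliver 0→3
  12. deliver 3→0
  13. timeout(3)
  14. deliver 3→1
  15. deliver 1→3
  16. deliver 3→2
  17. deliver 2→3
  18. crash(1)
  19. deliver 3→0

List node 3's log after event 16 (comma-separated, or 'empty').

empty

e1 timeout(0): 0[cand,t=1,-]
e2 deliver 0→1: 1[foll,t=1,-]
e3 deliver 1→0: ·
e4 deliver 0→2: 2[foll,t=1,-]
e5 deliver 2→0: 0[lead,t=1,-]
e6 propose(0,'q'): 0[lead,t=1,q]
e7 deliver 0→1: 1[foll,t=1,q]
e8 deliver 1→0: ·
e9 deliver 0→2: 2[foll,t=1,q]
e10 deliver 2→0: ·
e11 deliver 0→3: 3[foll,t=1,-]
e12 deliver 3→0: ·
e13 timeout(3): 3[cand,t=2,-]
e14 deliver 3→1: 1[foll,t=2,q]
e15 deliver 1→3: ·
e16 deliver 3→2: 2[foll,t=2,q]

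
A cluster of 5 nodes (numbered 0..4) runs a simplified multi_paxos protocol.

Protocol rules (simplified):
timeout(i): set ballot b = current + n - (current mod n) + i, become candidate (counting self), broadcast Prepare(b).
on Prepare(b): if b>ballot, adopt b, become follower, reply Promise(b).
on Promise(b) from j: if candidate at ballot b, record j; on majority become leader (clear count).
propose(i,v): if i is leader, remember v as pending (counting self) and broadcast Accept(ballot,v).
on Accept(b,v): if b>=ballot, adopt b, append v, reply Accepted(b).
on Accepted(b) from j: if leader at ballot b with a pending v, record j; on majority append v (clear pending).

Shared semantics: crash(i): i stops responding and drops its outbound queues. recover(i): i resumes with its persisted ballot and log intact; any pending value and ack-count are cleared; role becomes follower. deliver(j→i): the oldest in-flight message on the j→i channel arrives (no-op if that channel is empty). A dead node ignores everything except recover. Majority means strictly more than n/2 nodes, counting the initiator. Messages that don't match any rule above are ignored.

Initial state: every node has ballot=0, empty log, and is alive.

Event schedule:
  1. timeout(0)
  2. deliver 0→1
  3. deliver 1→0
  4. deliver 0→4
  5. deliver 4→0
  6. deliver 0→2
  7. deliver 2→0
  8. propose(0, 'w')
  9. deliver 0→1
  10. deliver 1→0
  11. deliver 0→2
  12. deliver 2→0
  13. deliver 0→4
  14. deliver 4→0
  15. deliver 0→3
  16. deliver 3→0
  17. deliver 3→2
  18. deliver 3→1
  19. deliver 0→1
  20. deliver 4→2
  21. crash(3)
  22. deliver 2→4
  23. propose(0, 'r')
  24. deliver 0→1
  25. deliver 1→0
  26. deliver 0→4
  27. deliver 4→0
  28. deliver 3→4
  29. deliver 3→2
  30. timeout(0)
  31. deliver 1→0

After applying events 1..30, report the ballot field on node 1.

5

e1 timeout(0): 0[cand,b=5,-]
e2 deliver 0→1: 1[foll,b=5,-]
e3 deliver 1→0: ·
e4 deliver 0→4: 4[foll,b=5,-]
e5 deliver 4→0: 0[lead,b=5,-]
e6 deliver 0→2: 2[foll,b=5,-]
e7 deliver 2→0: ·
e8 propose(0,'w'): ·
e9 deliver 0→1: 1[foll,b=5,w]
e10 deliver 1→0: ·
e11 deliver 0→2: 2[foll,b=5,w]
e12 deliver 2→0: 0[lead,b=5,w]
e13 deliver 0→4: 4[foll,b=5,w]
e14 deliver 4→0: ·
e15 deliver 0→3: 3[foll,b=5,-]
e16 deliver 3→0: ·
e17 deliver 3→2: ·
e18 deliver 3→1: ·
e19 deliver 0→1: ·
e20 deliver 4→2: ·
e21 crash(3): 3[✗foll,b=5,-]
e22 deliver 2→4: ·
e23 propose(0,'r'): ·
e24 deliver 0→1: 1[foll,b=5,w,r]
e25 deliver 1→0: ·
e26 deliver 0→4: 4[foll,b=5,w,r]
e27 deliver 4→0: 0[lead,b=5,w,r]
e28 deliver 3→4: ·
e29 deliver 3→2: ·
e30 timeout(0): 0[cand,b=10,w,r]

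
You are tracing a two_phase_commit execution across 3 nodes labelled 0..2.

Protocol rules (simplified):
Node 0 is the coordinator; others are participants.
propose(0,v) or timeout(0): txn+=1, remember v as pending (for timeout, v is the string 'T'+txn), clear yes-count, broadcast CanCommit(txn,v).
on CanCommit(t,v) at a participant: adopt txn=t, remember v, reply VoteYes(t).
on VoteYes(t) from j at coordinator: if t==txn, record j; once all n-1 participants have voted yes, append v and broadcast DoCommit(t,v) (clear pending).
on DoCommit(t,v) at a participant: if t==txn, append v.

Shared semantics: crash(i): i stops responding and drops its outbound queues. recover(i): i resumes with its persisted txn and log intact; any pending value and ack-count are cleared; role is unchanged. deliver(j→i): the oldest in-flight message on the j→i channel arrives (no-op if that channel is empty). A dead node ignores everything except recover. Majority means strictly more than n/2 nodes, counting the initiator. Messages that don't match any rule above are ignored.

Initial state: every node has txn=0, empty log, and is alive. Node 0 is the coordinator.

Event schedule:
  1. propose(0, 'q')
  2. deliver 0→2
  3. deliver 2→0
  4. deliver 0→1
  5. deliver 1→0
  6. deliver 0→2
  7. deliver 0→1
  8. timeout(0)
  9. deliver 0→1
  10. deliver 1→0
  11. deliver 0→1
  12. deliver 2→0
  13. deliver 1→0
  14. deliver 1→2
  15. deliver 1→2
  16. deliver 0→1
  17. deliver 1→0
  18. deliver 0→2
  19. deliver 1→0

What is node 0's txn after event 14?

1. propose(0,'q'):  <0:coor t1 ->
2. deliver 0→2:  <2:part t1 ->
3. deliver 2→0:  nop
4. deliver 0→1:  <1:part t1 ->
5. deliver 1→0:  <0:coor t1 q>
6. deliver 0→2:  <2:part t1 q>
7. deliver 0→1:  <1:part t1 q>
8. timeout(0):  <0:coor t2 q>
9. deliver 0→1:  <1:part t2 q>
10. deliver 1→0:  nop
11. deliver 0→1:  nop
12. deliver 2→0:  nop
13. deliver 1→0:  nop
14. deliver 1→2:  nop

2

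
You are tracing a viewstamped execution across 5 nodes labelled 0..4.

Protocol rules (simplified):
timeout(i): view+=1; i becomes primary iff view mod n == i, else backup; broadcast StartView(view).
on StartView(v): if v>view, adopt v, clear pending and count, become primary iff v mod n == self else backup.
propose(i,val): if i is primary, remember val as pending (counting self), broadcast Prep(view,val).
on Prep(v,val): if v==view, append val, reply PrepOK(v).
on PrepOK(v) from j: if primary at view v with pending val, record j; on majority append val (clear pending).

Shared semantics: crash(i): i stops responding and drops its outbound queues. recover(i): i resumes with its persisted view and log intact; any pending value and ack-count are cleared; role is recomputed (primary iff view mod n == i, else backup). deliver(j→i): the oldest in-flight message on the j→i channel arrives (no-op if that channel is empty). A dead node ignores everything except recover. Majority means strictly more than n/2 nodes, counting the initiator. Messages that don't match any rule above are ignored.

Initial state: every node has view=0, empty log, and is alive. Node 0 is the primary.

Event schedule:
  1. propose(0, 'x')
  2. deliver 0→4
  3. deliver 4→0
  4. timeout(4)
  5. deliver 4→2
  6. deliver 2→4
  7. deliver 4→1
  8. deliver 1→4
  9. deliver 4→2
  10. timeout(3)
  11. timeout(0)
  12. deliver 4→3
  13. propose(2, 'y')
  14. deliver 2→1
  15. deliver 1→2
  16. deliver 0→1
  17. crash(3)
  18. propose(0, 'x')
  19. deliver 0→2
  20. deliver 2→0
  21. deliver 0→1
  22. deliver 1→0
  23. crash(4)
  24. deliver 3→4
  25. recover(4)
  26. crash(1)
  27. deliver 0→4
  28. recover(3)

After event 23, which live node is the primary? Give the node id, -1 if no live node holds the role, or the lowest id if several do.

e1 propose(0,'x'): ·
e2 deliver 0→4: 4[back,v=0,x]
e3 deliver 4→0: ·
e4 timeout(4): 4[back,v=1,x]
e5 deliver 4→2: 2[back,v=1,-]
e6 deliver 2→4: ·
e7 deliver 4→1: 1[prim,v=1,-]
e8 deliver 1→4: ·
e9 deliver 4→2: ·
e10 timeout(3): 3[back,v=1,-]
e11 timeout(0): 0[back,v=1,-]
e12 deliver 4→3: ·
e13 propose(2,'y'): ·
e14 deliver 2→1: ·
e15 deliver 1→2: ·
e16 deliver 0→1: ·
e17 crash(3): 3[✗back,v=1,-]
e18 propose(0,'x'): ·
e19 deliver 0→2: ·
e20 deliver 2→0: ·
e21 deliver 0→1: ·
e22 deliver 1→0: ·
e23 crash(4): 4[✗back,v=1,x]

1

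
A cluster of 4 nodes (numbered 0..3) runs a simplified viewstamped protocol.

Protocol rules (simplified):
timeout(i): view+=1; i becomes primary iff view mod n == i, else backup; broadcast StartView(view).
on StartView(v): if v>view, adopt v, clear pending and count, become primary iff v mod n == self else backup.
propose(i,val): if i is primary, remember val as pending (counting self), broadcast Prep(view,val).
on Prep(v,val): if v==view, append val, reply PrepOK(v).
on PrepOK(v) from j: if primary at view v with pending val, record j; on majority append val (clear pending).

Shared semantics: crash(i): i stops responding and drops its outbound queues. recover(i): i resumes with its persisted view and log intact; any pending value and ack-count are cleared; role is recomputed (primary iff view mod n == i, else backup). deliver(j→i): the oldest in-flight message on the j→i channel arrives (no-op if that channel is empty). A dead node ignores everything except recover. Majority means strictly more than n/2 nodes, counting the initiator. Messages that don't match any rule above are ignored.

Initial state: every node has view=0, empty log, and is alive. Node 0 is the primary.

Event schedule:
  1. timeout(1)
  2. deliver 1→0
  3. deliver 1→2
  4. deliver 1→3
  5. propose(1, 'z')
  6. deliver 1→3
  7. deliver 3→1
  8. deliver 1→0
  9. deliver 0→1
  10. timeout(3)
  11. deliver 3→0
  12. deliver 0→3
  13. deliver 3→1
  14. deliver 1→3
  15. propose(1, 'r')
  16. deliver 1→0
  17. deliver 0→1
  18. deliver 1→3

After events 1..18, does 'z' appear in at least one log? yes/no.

1. timeout(1):  <1:prim v1 ->
2. deliver 1→0:  <0:back v1 ->
3. deliver 1→2:  <2:back v1 ->
4. deliver 1→3:  <3:back v1 ->
5. propose(1,'z'):  nop
6. deliver 1→3:  <3:back v1 z>
7. deliver 3→1:  nop
8. deliver 1→0:  <0:back v1 z>
9. deliver 0→1:  <1:prim v1 z>
10. timeout(3):  <3:back v2 z>
11. deliver 3→0:  <0:back v2 z>
12. deliver 0→3:  nop
13. deliver 3→1:  <1:back v2 z>
14. deliver 1→3:  nop
15. propose(1,'r'):  nop
16. deliver 1→0:  nop
17. deliver 0→1:  nop
18. deliver 1→3:  nop

yes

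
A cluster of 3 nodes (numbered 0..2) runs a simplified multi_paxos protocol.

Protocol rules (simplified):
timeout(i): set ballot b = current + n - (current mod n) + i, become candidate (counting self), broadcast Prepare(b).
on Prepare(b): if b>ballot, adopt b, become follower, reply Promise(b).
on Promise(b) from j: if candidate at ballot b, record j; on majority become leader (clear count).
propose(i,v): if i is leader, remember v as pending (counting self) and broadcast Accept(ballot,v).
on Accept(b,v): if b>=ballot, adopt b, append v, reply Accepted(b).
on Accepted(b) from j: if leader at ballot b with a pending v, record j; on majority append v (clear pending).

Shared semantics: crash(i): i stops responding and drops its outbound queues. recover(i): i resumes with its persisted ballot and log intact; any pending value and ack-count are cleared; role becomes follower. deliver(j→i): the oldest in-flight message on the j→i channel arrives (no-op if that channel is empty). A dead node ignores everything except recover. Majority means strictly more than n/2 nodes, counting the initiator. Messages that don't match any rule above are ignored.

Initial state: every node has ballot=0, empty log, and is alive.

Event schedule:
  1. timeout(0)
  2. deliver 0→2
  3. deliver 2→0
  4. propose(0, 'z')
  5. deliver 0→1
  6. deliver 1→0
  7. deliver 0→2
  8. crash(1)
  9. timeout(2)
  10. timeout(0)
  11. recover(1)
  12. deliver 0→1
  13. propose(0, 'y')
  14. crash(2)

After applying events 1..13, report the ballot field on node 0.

e1 timeout(0): 0[cand,b=3,-]
e2 deliver 0→2: 2[foll,b=3,-]
e3 deliver 2→0: 0[lead,b=3,-]
e4 propose(0,'z'): ·
e5 deliver 0→1: 1[foll,b=3,-]
e6 deliver 1→0: ·
e7 deliver 0→2: 2[foll,b=3,z]
e8 crash(1): 1[✗foll,b=3,-]
e9 timeout(2): 2[cand,b=8,z]
e10 timeout(0): 0[cand,b=6,-]
e11 recover(1): 1[foll,b=3,-]
e12 deliver 0→1: 1[foll,b=3,z]
e13 propose(0,'y'): ·

6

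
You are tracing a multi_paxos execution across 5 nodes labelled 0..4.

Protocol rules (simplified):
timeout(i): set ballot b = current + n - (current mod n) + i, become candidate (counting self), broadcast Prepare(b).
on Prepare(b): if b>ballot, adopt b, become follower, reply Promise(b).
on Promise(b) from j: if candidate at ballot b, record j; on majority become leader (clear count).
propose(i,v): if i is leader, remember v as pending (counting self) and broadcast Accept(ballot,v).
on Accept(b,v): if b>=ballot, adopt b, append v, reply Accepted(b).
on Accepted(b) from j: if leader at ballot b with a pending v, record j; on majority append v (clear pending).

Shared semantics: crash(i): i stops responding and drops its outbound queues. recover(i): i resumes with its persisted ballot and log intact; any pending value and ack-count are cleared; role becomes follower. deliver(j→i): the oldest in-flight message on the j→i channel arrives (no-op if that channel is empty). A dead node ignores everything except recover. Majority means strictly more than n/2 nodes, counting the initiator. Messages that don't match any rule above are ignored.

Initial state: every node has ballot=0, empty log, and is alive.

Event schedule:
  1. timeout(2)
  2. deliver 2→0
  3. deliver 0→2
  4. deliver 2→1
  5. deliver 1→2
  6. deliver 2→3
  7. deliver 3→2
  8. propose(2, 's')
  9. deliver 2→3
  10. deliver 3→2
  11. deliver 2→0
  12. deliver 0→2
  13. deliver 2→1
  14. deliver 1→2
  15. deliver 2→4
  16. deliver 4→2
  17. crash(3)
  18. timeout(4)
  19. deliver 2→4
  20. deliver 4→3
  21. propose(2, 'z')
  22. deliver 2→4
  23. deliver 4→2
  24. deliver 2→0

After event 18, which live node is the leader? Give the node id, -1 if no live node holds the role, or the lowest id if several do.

after 1 — timeout(2): n2:cand/b7/[-]
after 2 — deliver 2→0: n0:foll/b7/[-]
after 3 — deliver 0→2: ·
after 4 — deliver 2→1: n1:foll/b7/[-]
after 5 — deliver 1→2: n2:lead/b7/[-]
after 6 — deliver 2→3: n3:foll/b7/[-]
after 7 — deliver 3→2: ·
after 8 — propose(2,'s'): ·
after 9 — deliver 2→3: n3:foll/b7/[s]
after 10 — deliver 3→2: ·
after 11 — deliver 2→0: n0:foll/b7/[s]
after 12 — deliver 0→2: n2:lead/b7/[s]
after 13 — deliver 2→1: n1:foll/b7/[s]
after 14 — deliver 1→2: ·
after 15 — deliver 2→4: n4:foll/b7/[-]
after 16 — deliver 4→2: ·
after 17 — crash(3): n3:✗foll/b7/[s]
after 18 — timeout(4): n4:cand/b14/[-]

2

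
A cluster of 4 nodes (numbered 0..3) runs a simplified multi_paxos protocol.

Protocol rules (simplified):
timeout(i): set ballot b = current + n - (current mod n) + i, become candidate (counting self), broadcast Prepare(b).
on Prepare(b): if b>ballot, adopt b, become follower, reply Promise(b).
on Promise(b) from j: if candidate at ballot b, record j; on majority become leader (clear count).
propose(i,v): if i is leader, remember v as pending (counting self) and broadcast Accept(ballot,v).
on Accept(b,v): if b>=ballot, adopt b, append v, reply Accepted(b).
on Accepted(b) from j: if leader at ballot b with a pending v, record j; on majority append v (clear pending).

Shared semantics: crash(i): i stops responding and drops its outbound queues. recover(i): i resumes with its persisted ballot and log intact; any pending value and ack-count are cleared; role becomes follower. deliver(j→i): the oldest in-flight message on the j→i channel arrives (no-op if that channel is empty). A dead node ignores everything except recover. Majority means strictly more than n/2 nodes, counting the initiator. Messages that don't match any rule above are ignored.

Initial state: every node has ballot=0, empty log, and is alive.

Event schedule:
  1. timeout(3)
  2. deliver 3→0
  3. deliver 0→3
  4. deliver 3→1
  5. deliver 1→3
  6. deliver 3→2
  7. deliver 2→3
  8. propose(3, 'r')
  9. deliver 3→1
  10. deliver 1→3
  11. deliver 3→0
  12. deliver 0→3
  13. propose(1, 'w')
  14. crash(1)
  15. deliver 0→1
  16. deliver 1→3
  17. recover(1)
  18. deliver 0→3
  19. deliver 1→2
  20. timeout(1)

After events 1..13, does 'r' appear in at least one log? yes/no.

yes

after 1 — timeout(3): n3:cand/b7/[-]
after 2 — deliver 3→0: n0:foll/b7/[-]
after 3 — deliver 0→3: ·
after 4 — deliver 3→1: n1:foll/b7/[-]
after 5 — deliver 1→3: n3:lead/b7/[-]
after 6 — deliver 3→2: n2:foll/b7/[-]
after 7 — deliver 2→3: ·
after 8 — propose(3,'r'): ·
after 9 — deliver 3→1: n1:foll/b7/[r]
after 10 — deliver 1→3: ·
after 11 — deliver 3→0: n0:foll/b7/[r]
after 12 — deliver 0→3: n3:lead/b7/[r]
after 13 — propose(1,'w'): ·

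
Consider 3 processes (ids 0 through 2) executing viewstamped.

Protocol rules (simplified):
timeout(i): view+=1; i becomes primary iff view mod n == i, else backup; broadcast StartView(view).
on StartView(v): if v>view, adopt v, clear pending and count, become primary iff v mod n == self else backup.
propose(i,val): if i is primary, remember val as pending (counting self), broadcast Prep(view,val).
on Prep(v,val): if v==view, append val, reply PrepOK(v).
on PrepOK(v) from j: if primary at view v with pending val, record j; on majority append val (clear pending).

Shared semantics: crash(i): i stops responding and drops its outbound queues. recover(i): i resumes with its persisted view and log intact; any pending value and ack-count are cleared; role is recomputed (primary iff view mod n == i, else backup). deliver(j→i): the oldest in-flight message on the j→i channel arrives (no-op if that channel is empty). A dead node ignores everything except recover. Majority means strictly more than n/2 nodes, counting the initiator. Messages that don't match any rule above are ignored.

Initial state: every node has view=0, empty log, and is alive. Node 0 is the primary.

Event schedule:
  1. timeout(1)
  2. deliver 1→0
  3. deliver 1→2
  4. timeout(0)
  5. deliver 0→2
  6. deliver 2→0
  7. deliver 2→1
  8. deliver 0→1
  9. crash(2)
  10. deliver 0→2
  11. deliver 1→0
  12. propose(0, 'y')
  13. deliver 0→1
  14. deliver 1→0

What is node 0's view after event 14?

2

1. timeout(1):  <1:prim v1 ->
2. deliver 1→0:  <0:back v1 ->
3. deliver 1→2:  <2:back v1 ->
4. timeout(0):  <0:back v2 ->
5. deliver 0→2:  <2:prim v2 ->
6. deliver 2→0:  nop
7. deliver 2→1:  nop
8. deliver 0→1:  <1:back v2 ->
9. crash(2):  <2:✗prim v2 ->
10. deliver 0→2:  nop
11. deliver 1→0:  nop
12. propose(0,'y'):  nop
13. deliver 0→1:  nop
14. deliver 1→0:  nop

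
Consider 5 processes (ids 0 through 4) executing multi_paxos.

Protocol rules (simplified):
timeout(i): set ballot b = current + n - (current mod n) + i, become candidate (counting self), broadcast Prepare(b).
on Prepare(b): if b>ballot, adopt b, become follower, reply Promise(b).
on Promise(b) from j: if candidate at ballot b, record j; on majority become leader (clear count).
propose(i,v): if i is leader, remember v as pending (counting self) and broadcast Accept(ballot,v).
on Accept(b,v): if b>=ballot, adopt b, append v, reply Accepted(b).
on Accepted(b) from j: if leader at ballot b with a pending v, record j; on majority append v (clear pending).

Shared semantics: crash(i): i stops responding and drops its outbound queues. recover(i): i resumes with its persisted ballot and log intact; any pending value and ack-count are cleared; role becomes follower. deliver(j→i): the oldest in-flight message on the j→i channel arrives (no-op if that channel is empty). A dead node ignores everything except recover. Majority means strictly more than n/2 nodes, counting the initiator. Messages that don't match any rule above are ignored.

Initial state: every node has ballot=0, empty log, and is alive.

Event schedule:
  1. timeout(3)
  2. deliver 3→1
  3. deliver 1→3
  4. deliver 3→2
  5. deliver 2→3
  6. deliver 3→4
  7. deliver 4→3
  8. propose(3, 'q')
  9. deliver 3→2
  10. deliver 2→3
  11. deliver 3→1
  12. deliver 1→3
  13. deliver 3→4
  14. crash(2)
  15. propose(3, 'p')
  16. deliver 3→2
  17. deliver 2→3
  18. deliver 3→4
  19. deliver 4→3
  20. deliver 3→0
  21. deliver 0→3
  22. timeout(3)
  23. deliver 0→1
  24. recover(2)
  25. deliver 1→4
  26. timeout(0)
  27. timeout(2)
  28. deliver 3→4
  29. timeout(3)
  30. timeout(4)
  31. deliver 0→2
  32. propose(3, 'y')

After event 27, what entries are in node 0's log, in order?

[1] timeout(3) → N3(cand b8 [-])
[2] deliver 3→1 → N1(foll b8 [-])
[3] deliver 1→3 → ∅
[4] deliver 3→2 → N2(foll b8 [-])
[5] deliver 2→3 → N3(lead b8 [-])
[6] deliver 3→4 → N4(foll b8 [-])
[7] deliver 4→3 → ∅
[8] propose(3,'q') → ∅
[9] deliver 3→2 → N2(foll b8 [q])
[10] deliver 2→3 → ∅
[11] deliver 3→1 → N1(foll b8 [q])
[12] deliver 1→3 → N3(lead b8 [q])
[13] deliver 3→4 → N4(foll b8 [q])
[14] crash(2) → N2(✗foll b8 [q])
[15] propose(3,'p') → ∅
[16] deliver 3→2 → ∅
[17] deliver 2→3 → ∅
[18] deliver 3→4 → N4(foll b8 [q,p])
[19] deliver 4→3 → ∅
[20] deliver 3→0 → N0(foll b8 [-])
[21] deliver 0→3 → ∅
[22] timeout(3) → N3(cand b13 [q])
[23] deliver 0→1 → ∅
[24] recover(2) → N2(foll b8 [q])
[25] deliver 1→4 → ∅
[26] timeout(0) → N0(cand b10 [-])
[27] timeout(2) → N2(cand b12 [q])

empty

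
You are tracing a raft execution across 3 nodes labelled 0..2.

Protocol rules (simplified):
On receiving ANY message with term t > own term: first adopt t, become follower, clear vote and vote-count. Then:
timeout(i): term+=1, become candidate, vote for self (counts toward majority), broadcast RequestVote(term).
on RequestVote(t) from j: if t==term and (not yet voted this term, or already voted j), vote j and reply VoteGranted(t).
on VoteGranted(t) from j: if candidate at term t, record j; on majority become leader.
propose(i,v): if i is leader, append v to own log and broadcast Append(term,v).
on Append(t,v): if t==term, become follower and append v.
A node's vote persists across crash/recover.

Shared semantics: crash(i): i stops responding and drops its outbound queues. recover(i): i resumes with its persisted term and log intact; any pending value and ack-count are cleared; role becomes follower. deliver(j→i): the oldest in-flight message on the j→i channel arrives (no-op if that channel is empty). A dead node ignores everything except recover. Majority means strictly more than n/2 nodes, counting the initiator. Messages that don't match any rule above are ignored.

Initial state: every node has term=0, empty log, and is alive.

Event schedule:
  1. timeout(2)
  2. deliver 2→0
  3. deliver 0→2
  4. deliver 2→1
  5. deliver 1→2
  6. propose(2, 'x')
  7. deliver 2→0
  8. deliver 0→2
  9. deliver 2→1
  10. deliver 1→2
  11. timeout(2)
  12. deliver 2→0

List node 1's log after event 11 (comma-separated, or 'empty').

x

1. timeout(2):  <2:cand t1 ->
2. deliver 2→0:  <0:foll t1 ->
3. deliver 0→2:  <2:lead t1 ->
4. deliver 2→1:  <1:foll t1 ->
5. deliver 1→2:  nop
6. propose(2,'x'):  <2:lead t1 x>
7. deliver 2→0:  <0:foll t1 x>
8. deliver 0→2:  nop
9. deliver 2→1:  <1:foll t1 x>
10. deliver 1→2:  nop
11. timeout(2):  <2:cand t2 x>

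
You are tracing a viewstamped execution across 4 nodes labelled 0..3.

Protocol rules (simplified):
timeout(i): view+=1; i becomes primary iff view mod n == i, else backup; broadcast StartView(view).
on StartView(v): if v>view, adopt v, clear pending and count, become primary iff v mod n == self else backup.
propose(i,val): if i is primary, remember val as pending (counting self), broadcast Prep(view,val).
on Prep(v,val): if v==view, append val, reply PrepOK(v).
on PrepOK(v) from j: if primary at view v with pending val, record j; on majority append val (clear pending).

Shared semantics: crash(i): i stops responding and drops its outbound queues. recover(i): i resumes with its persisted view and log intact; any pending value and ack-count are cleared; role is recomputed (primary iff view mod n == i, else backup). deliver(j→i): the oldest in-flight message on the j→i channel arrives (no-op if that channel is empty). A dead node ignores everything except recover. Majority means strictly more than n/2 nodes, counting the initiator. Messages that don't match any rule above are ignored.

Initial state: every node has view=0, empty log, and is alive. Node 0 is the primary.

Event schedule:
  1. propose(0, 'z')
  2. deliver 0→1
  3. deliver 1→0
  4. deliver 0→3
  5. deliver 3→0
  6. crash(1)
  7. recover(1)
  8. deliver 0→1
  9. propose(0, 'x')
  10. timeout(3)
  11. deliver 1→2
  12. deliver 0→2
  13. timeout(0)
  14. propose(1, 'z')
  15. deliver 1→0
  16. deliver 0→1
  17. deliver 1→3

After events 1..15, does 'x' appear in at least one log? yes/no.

e1 propose(0,'z'): ·
e2 deliver 0→1: 1[back,v=0,z]
e3 deliver 1→0: ·
e4 deliver 0→3: 3[back,v=0,z]
e5 deliver 3→0: 0[prim,v=0,z]
e6 crash(1): 1[✗back,v=0,z]
e7 recover(1): 1[back,v=0,z]
e8 deliver 0→1: ·
e9 propose(0,'x'): ·
e10 timeout(3): 3[back,v=1,z]
e11 deliver 1→2: ·
e12 deliver 0→2: 2[back,v=0,z]
e13 timeout(0): 0[back,v=1,z]
e14 propose(1,'z'): ·
e15 deliver 1→0: ·

no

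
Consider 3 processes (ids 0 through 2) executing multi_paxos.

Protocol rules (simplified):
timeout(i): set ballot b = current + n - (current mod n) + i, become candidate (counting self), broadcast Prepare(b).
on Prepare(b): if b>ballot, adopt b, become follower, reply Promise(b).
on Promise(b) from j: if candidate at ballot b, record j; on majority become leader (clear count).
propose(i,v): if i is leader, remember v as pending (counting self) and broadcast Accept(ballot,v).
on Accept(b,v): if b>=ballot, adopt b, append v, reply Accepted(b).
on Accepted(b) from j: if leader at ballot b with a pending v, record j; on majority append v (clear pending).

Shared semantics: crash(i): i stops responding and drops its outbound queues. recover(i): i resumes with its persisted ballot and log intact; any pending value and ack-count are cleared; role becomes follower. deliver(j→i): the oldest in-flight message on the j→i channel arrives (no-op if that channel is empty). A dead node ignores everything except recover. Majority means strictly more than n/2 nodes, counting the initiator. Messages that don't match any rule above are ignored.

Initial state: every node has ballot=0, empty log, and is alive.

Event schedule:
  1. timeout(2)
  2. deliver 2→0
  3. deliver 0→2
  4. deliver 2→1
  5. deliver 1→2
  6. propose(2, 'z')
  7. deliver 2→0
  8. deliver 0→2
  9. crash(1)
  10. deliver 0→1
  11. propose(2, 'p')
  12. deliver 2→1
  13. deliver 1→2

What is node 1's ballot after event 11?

after 1 — timeout(2): n2:cand/b5/[-]
after 2 — deliver 2→0: n0:foll/b5/[-]
after 3 — deliver 0→2: n2:lead/b5/[-]
after 4 — deliver 2→1: n1:foll/b5/[-]
after 5 — deliver 1→2: ·
after 6 — propose(2,'z'): ·
after 7 — deliver 2→0: n0:foll/b5/[z]
after 8 — deliver 0→2: n2:lead/b5/[z]
after 9 — crash(1): n1:✗foll/b5/[-]
after 10 — deliver 0→1: ·
after 11 — propose(2,'p'): ·

5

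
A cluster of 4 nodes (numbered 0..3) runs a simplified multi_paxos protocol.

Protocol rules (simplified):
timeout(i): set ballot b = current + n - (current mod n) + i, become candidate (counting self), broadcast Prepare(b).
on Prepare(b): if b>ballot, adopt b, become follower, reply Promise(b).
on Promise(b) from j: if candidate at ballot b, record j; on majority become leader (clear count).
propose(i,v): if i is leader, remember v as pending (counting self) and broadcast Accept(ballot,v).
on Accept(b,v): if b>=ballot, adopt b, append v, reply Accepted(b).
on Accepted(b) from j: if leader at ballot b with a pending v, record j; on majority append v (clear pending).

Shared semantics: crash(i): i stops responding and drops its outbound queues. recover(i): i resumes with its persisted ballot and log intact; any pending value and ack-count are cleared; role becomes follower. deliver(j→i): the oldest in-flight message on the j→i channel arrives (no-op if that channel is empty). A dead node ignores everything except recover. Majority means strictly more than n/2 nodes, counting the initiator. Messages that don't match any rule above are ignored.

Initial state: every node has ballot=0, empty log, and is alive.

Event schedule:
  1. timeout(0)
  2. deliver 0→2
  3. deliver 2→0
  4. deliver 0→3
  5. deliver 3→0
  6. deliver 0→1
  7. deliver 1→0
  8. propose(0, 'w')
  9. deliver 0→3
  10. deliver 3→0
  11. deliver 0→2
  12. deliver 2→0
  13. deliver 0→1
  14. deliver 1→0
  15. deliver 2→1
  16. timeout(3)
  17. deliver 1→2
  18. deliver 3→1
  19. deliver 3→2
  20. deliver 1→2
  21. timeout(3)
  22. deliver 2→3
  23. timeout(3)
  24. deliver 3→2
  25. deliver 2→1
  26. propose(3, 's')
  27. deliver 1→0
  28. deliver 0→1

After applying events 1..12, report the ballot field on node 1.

4

after 1 — timeout(0): n0:cand/b4/[-]
after 2 — deliver 0→2: n2:foll/b4/[-]
after 3 — deliver 2→0: ·
after 4 — deliver 0→3: n3:foll/b4/[-]
after 5 — deliver 3→0: n0:lead/b4/[-]
after 6 — deliver 0→1: n1:foll/b4/[-]
after 7 — deliver 1→0: ·
after 8 — propose(0,'w'): ·
after 9 — deliver 0→3: n3:foll/b4/[w]
after 10 — deliver 3→0: ·
after 11 — deliver 0→2: n2:foll/b4/[w]
after 12 — deliver 2→0: n0:lead/b4/[w]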